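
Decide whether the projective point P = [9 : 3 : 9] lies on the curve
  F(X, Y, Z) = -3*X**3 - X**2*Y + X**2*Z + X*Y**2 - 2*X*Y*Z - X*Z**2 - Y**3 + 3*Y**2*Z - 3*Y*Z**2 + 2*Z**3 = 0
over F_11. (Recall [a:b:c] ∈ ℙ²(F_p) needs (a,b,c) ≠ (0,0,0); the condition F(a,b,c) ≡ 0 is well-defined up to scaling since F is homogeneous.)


F(9,3,9) ≡ 2 (mod 11); P is NOT on the curve.

Evaluate F(9, 3, 9) term-by-term (mod 11).
  -3*X**3 ↦ -3·729·1·1 = -2187
  -X**2*Y ↦ -1·81·3·1 = -243
  X**2*Z ↦ 1·81·1·9 = 729
  X*Y**2 ↦ 1·9·9·1 = 81
  -2*X*Y*Z ↦ -2·9·3·9 = -486
  -X*Z**2 ↦ -1·9·1·81 = -729
  -Y**3 ↦ -1·1·27·1 = -27
  3*Y**2*Z ↦ 3·1·9·9 = 243
  -3*Y*Z**2 ↦ -3·1·3·81 = -729
  2*Z**3 ↦ 2·1·1·729 = 1458
Sum: F(9, 3, 9) = (-2187) + (-243) + (729) + (81) + (-486) + (-729) + (-27) + (243) + (-729) + (1458) = -1890.
Reducing mod 11: -1890 ≡ 2 (mod 11).
Since F(a, b, c) ≡ 2 ≠ 0 (mod 11), P does NOT lie on the curve.


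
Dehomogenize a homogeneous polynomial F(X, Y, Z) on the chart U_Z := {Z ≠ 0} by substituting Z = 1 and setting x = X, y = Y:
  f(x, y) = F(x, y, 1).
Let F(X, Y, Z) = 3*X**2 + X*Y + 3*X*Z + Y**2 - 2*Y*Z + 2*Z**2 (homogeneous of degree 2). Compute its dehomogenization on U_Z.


f(x, y) = 3*x**2 + x*y + 3*x + y**2 - 2*y + 2

On U_Z we set Z = 1. Each monomial c·X^i·Y^j·Z^k in F becomes c·x^i·y^j·1^k = c·x^i·y^j.
Substituting Z = 1: F(X, Y, 1) = 3*x**2 + x*y + 3*x + y**2 - 2*y + 2.
Note: deg(f) ≤ deg(F) = 2; strict inequality happens when F is divisible by Z (lost terms).


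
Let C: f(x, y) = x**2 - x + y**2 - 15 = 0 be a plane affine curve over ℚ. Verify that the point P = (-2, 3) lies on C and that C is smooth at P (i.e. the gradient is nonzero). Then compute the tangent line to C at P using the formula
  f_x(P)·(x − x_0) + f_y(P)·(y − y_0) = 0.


Tangent line at P: -5*x + 6*y - 28 = 0.

Step 1: f(-2, 3) = 0, so P lies on C.
Step 2: partial derivatives
  f_x(x, y) = 2*x - 1, f_y(x, y) = 2*y.
  f_x(P) = -5, f_y(P) = 6 (gradient nonzero, so P is smooth).
Step 3: tangent line at P: -5·(x − -2) + 6·(y − 3) = 0.
Expanding: -5*x + 6*y - 28 = 0.


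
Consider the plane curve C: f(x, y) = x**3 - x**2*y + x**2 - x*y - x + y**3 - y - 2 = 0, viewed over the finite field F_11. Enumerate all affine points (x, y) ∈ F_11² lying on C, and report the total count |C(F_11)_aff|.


Affine F_11-points: {(0, 3), (2, 4), (4, 8), (5, 0), (5, 3), (5, 8), (6, 5), (6, 7), (6, 10), (8, 3), (8, 9), (8, 10), (9, 8), (10, 6)}; count = 14.

For each of the 121 pairs (x, y) ∈ F_11², evaluate f(x, y) mod 11. Record the zeros.
  x = 0: [0↦9, 1↦9, 2↦4, 3↦0, 4↦3, 5↦8, 6↦10, 7↦4, 8↦7, 9↦3, 10↦9]  zeros at y ∈ {3}
  x = 1: [0↦10, 1↦8, 2↦1, 3↦6, 4↦7, 5↦10, 6↦10, 7↦2, 8↦3, 9↦8, 10↦1]  zeros at y ∈ ∅
  x = 2: [0↦8, 1↦2, 2↦2, 3↦3, 4↦0, 5↦10, 6↦6, 7↦5, 8↦2, 9↦3, 10↦3]  zeros at y ∈ {4}
  x = 3: [0↦9, 1↦8, 2↦2, 3↦8, 4↦10, 5↦3, 6↦4, 7↦8, 8↦10, 9↦5, 10↦10]  zeros at y ∈ ∅
  x = 4: [0↦8, 1↦10, 2↦7, 3↦5, 4↦10, 5↦6, 6↦10, 7↦6, 8↦0, 9↦9, 10↦6]  zeros at y ∈ {8}
  x = 5: [0↦0, 1↦3, 2↦1, 3↦0, 4↦6, 5↦3, 6↦8, 7↦5, 8↦0, 9↦10, 10↦8]  zeros at y ∈ {0, 3, 8}
  x = 6: [0↦2, 1↦4, 2↦1, 3↦10, 4↦4, 5↦0, 6↦4, 7↦0, 8↦5, 9↦3, 10↦0]  zeros at y ∈ {5, 7, 10}
  x = 7: [0↦9, 1↦8, 2↦2, 3↦8, 4↦10, 5↦3, 6↦4, 7↦8, 8↦10, 9↦5, 10↦10]  zeros at y ∈ ∅
  x = 8: [0↦5, 1↦10, 2↦10, 3↦0, 4↦8, 5↦7, 6↦3, 7↦2, 8↦10, 9↦0, 10↦0]  zeros at y ∈ {3, 9, 10}
  x = 9: [0↦7, 1↦5, 2↦9, 3↦3, 4↦4, 5↦7, 6↦7, 7↦10, 8↦0, 9↦5, 10↦9]  zeros at y ∈ {8}
  x = 10: [0↦10, 1↦10, 2↦5, 3↦1, 4↦4, 5↦9, 6↦0, 7↦5, 8↦8, 9↦4, 10↦10]  zeros at y ∈ {6}
Collecting zeros: affine points = {(0, 3), (2, 4), (4, 8), (5, 0), (5, 3), (5, 8), (6, 5), (6, 7), (6, 10), (8, 3), (8, 9), (8, 10), (9, 8), (10, 6)}.
Total count |C(F_11)_aff| = 14.


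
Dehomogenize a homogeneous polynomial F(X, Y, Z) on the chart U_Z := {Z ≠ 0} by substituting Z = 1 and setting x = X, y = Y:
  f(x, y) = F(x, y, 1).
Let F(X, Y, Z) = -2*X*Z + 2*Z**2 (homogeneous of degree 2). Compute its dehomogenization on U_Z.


f(x, y) = 2 - 2*x

On U_Z we set Z = 1. Each monomial c·X^i·Y^j·Z^k in F becomes c·x^i·y^j·1^k = c·x^i·y^j.
Substituting Z = 1: F(X, Y, 1) = 2 - 2*x.
Note: deg(f) ≤ deg(F) = 2; strict inequality happens when F is divisible by Z (lost terms).


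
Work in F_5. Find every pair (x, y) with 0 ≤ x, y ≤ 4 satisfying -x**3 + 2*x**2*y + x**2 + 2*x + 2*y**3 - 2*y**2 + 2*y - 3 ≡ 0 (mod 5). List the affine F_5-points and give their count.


Affine F_5-points: {(1, 2), (2, 2), (3, 0), (3, 1), (4, 3)}; count = 5.

For each of the 25 pairs (x, y) ∈ F_5², evaluate f(x, y) mod 5. Record the zeros.
  x = 0: [0↦2, 1↦4, 2↦4, 3↦4, 4↦1]  zeros at y ∈ ∅
  x = 1: [0↦4, 1↦3, 2↦0, 3↦2, 4↦1]  zeros at y ∈ {2}
  x = 2: [0↦2, 1↦2, 2↦0, 3↦3, 4↦3]  zeros at y ∈ {2}
  x = 3: [0↦0, 1↦0, 2↦3, 3↦1, 4↦1]  zeros at y ∈ {0, 1}
  x = 4: [0↦2, 1↦1, 2↦3, 3↦0, 4↦4]  zeros at y ∈ {3}
Collecting zeros: affine points = {(1, 2), (2, 2), (3, 0), (3, 1), (4, 3)}.
Total count |C(F_5)_aff| = 5.


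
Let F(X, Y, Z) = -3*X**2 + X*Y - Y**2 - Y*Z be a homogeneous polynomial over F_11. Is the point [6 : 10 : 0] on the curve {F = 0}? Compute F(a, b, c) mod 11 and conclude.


F(6,10,0) ≡ 6 (mod 11); P is NOT on the curve.

Evaluate F(6, 10, 0) term-by-term (mod 11).
  -3*X**2 ↦ -3·36·1·1 = -108
  X*Y ↦ 1·6·10·1 = 60
  -Y**2 ↦ -1·1·100·1 = -100
  -Y*Z ↦ -1·1·10·0 = 0
Sum: F(6, 10, 0) = (-108) + (60) + (-100) + (0) = -148.
Reducing mod 11: -148 ≡ 6 (mod 11).
Since F(a, b, c) ≡ 6 ≠ 0 (mod 11), P does NOT lie on the curve.


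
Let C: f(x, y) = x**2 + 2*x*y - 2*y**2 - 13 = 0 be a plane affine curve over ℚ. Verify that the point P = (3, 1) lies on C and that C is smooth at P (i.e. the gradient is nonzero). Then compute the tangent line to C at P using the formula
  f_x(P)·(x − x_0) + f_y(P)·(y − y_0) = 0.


Tangent line at P: 8*x + 2*y - 26 = 0.

Step 1: f(3, 1) = 0, so P lies on C.
Step 2: partial derivatives
  f_x(x, y) = 2*x + 2*y, f_y(x, y) = 2*x - 4*y.
  f_x(P) = 8, f_y(P) = 2 (gradient nonzero, so P is smooth).
Step 3: tangent line at P: 8·(x − 3) + 2·(y − 1) = 0.
Expanding: 8*x + 2*y - 26 = 0.


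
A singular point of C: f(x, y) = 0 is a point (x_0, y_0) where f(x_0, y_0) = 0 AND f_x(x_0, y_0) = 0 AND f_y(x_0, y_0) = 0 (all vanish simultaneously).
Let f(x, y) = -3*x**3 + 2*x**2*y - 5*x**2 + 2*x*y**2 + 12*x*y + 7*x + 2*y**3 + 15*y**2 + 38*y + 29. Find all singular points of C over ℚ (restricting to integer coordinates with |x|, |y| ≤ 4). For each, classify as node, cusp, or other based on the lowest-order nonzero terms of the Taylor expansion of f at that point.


Singular points: {(-1, -2)}; classification: cusp.

Compute partial derivatives:
  f_x = -9*x**2 + 4*x*y - 10*x + 2*y**2 + 12*y + 7.
  f_y = 2*x**2 + 4*x*y + 12*x + 6*y**2 + 30*y + 38.
Scan x_0 ∈ {−4, ..., 4}. For each x_0, f_y(x_0, y) is a polynomial in y; find its integer roots y ∈ {−4, ..., 4}, then test f_x and f at those candidates.
  x = -4: f_y(-4, y) = 6*y**2 + 14*y + 22; no integer root y with |y| ≤ 4.
  x = -3: f_y(-3, y) = 6*y**2 + 18*y + 20; no integer root y with |y| ≤ 4.
  x = -2: f_y(-2, y) = 6*y**2 + 22*y + 22; no integer root y with |y| ≤ 4.
  x = -1: f_y(-1, y) = 6*y**2 + 26*y + 28; vanishes at y ∈ {-2}. (-1, -2): f_x = 0, f = 0 — SINGULAR.
  x = 0: f_y(0, y) = 6*y**2 + 30*y + 38; no integer root y with |y| ≤ 4.
  x = 1: f_y(1, y) = 6*y**2 + 34*y + 52; no integer root y with |y| ≤ 4.
  x = 2: f_y(2, y) = 6*y**2 + 38*y + 70; no integer root y with |y| ≤ 4.
  x = 3: f_y(3, y) = 6*y**2 + 42*y + 92; no integer root y with |y| ≤ 4.
  x = 4: f_y(4, y) = 6*y**2 + 46*y + 118; no integer root y with |y| ≤ 4.
Only singular point on the grid: (-1, -2).
Classify: substitute x = -1 + u, y = -2 + v and expand: f = -3*u**3 + 2*u**2*v + 2*u*v**2 + 2*v**3 + v**2.
No constant or linear terms (consistent with a singular point). Quadratic part: v**2. Cubic part: -3*u**3 + 2*u**2*v + 2*u*v**2 + 2*v**3.
The quadratic part v**2 is a perfect square, so there is a single (double) tangent line v = 0, i.e. y = -2. Restricting the cubic part to that line (v = 0) leaves -3*u**3 ≠ 0, so f is not divisible by v and the branch is v² ≈ 3*u**3 to lowest order — this is a cusp.
Classification: cusp.


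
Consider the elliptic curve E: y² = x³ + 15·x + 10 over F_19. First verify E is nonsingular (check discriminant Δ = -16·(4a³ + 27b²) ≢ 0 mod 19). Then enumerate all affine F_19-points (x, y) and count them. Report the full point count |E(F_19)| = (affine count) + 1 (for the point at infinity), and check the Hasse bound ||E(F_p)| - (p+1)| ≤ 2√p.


Affine points = {(1, 8), (1, 11), (3, 5), (3, 14), (4, 1), (4, 18), (5, 1), (5, 18), (9, 0), (10, 1), (10, 18), (11, 9), (11, 10), (14, 0), (15, 0)}; affine count = 15; |E(F_19)| = 16.

Discriminant check: Δ ∝ 4a³ + 27b² = 4·15³ + 27·10² = 4·3375 + 27·100 ≡ 12 (mod 19). Nonzero ⇒ E is nonsingular.
For each x ∈ F_19, compute rhs = x³ + 15·x + 10 mod 19, then count y ∈ F_19 with y² ≡ rhs.
  x = 0: rhs = 10, matching y values: none (0 points).
  x = 1: rhs = 7, matching y values: 8, 11 (2 points).
  x = 2: rhs = 10, matching y values: none (0 points).
  x = 3: rhs = 6, matching y values: 5, 14 (2 points).
  x = 4: rhs = 1, matching y values: 1, 18 (2 points).
  x = 5: rhs = 1, matching y values: 1, 18 (2 points).
  x = 6: rhs = 12, matching y values: none (0 points).
  x = 7: rhs = 2, matching y values: none (0 points).
  x = 8: rhs = 15, matching y values: none (0 points).
  x = 9: rhs = 0, matching y values: 0 (1 points).
  x = 10: rhs = 1, matching y values: 1, 18 (2 points).
  x = 11: rhs = 5, matching y values: 9, 10 (2 points).
  x = 12: rhs = 18, matching y values: none (0 points).
  x = 13: rhs = 8, matching y values: none (0 points).
  x = 14: rhs = 0, matching y values: 0 (1 points).
  x = 15: rhs = 0, matching y values: 0 (1 points).
  x = 16: rhs = 14, matching y values: none (0 points).
  x = 17: rhs = 10, matching y values: none (0 points).
  x = 18: rhs = 13, matching y values: none (0 points).
Total affine count: 15.
Full point count |E(F_19)| = 15 + 1 = 16.
Hasse bound: |16 − (19+1)| = |-4| = 4 ≤ 2√19 ≈ 8.7178 ✓.


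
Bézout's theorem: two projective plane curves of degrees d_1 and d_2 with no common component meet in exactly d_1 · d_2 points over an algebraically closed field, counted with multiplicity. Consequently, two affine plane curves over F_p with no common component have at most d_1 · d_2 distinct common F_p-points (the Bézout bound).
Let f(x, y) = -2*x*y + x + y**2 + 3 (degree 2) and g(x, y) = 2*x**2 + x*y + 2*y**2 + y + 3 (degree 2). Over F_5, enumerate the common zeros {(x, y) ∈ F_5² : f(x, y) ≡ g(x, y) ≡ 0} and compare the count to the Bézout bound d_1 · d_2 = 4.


Common zeros: {(2, 4)}; count = 1; Bézout bound = 4.

deg(f) = 2, deg(g) = 2, so Bézout bound = 4.
Scan x ∈ F_5. For each x, list the y ∈ F_5 with f(x, y) ≡ 0 and those with g(x, y) ≡ 0 (mod 5); the common zeros in that column are the intersection.
  x = 0: f ≡ 0 at y ∈ ∅; g ≡ 0 at y ∈ ∅; common: ∅.
  x = 1: f ≡ 0 at y ∈ ∅; g ≡ 0 at y ∈ {0, 4}; common: ∅.
  x = 2: f ≡ 0 at y ∈ {0, 4}; g ≡ 0 at y ∈ {2, 4}; common: {4}.
  x = 3: f ≡ 0 at y ∈ ∅; g ≡ 0 at y ∈ ∅; common: ∅.
  x = 4: f ≡ 0 at y ∈ {1, 2}; g ≡ 0 at y ∈ {0}; common: ∅.
Collecting: common zeros = {(2, 4)}, so the count is 1.
Comparison with the Bézout bound: 1 ≤ 4 = deg(f)·deg(g), as expected for curves with no common component (the affine F_5-count falls short of the bound because intersections may lie at infinity, over extension fields, or carry multiplicity).


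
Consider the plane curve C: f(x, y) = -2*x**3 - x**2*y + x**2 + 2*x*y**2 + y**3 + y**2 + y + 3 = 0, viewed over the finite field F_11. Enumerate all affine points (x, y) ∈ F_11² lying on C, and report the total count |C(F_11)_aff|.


Affine F_11-points: {(1, 2), (3, 2), (4, 6), (6, 8), (7, 3), (7, 5), (7, 10), (8, 0), (9, 7), (9, 8), (9, 10)}; count = 11.

For each of the 121 pairs (x, y) ∈ F_11², evaluate f(x, y) mod 11. Record the zeros.
  x = 0: [0↦3, 1↦6, 2↦6, 3↦9, 4↦10, 5↦4, 6↦8, 7↦6, 8↦4, 9↦8, 10↦2]  zeros at y ∈ ∅
  x = 1: [0↦2, 1↦6, 2↦0, 3↦1, 4↦4, 5↦4, 6↦7, 7↦8, 8↦2, 9↦6, 10↦4]  zeros at y ∈ {2}
  x = 2: [0↦2, 1↦5, 2↦2, 3↦10, 4↦2, 5↦6, 6↦6, 7↦8, 8↦7, 9↦9, 10↦9]  zeros at y ∈ ∅
  x = 3: [0↦2, 1↦2, 2↦0, 3↦2, 4↦3, 5↦9, 6↦4, 7↦5, 8↦7, 9↦5, 10↦5]  zeros at y ∈ {2}
  x = 4: [0↦1, 1↦7, 2↦4, 3↦9, 4↦6, 5↦1, 6↦0, 7↦9, 8↦1, 9↦4, 10↦2]  zeros at y ∈ {6}
  x = 5: [0↦9, 1↦8, 2↦2, 3↦8, 4↦10, 5↦3, 6↦4, 7↦8, 8↦10, 9↦5, 10↦10]  zeros at y ∈ ∅
  x = 6: [0↦3, 1↦4, 2↦4, 3↦9, 4↦3, 5↦3, 6↦4, 7↦1, 8↦0, 9↦7, 10↦6]  zeros at y ∈ {8}
  x = 7: [0↦4, 1↦5, 2↦9, 3↦0, 4↦6, 5↦0, 6↦10, 7↦9, 8↦3, 9↦9, 10↦0]  zeros at y ∈ {3, 5, 10}
  x = 8: [0↦0, 1↦10, 2↦5, 3↦2, 4↦7, 5↦4, 6↦10, 7↦9, 8↦7, 9↦10, 10↦2]  zeros at y ∈ {0}
  x = 9: [0↦1, 1↦7, 2↦2, 3↦3, 4↦5, 5↦3, 6↦3, 7↦0, 8↦0, 9↦9, 10↦0]  zeros at y ∈ {7, 8, 10}
  x = 10: [0↦6, 1↦6, 2↦10, 3↦2, 4↦10, 5↦7, 6↦10, 7↦3, 8↦3, 9↦5, 10↦4]  zeros at y ∈ ∅
Collecting zeros: affine points = {(1, 2), (3, 2), (4, 6), (6, 8), (7, 3), (7, 5), (7, 10), (8, 0), (9, 7), (9, 8), (9, 10)}.
Total count |C(F_11)_aff| = 11.


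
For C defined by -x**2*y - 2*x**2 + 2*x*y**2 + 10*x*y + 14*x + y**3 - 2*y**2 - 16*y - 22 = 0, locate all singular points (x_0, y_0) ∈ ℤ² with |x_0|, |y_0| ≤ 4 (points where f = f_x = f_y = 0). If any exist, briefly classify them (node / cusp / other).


Singular points: {(3, -1)}; classification: node.

Compute partial derivatives:
  f_x = -2*x*y - 4*x + 2*y**2 + 10*y + 14.
  f_y = -x**2 + 4*x*y + 10*x + 3*y**2 - 4*y - 16.
Scan x_0 ∈ {−4, ..., 4}. For each x_0, f_y(x_0, y) is a polynomial in y; find its integer roots y ∈ {−4, ..., 4}, then test f_x and f at those candidates.
  x = -4: f_y(-4, y) = 3*y**2 - 20*y - 72; no integer root y with |y| ≤ 4.
  x = -3: f_y(-3, y) = 3*y**2 - 16*y - 55; no integer root y with |y| ≤ 4.
  x = -2: f_y(-2, y) = 3*y**2 - 12*y - 40; no integer root y with |y| ≤ 4.
  x = -1: f_y(-1, y) = 3*y**2 - 8*y - 27; no integer root y with |y| ≤ 4.
  x = 0: f_y(0, y) = 3*y**2 - 4*y - 16; no integer root y with |y| ≤ 4.
  x = 1: f_y(1, y) = 3*y**2 - 7; no integer root y with |y| ≤ 4.
  x = 2: f_y(2, y) = 3*y**2 + 4*y; vanishes at y ∈ {0}. (2, 0): f_x = 6 ≠ 0.
  x = 3: f_y(3, y) = 3*y**2 + 8*y + 5; vanishes at y ∈ {-1}. (3, -1): f_x = 0, f = 0 — SINGULAR.
  x = 4: f_y(4, y) = 3*y**2 + 12*y + 8; no integer root y with |y| ≤ 4.
Only singular point on the grid: (3, -1).
Classify: substitute x = 3 + u, y = -1 + v and expand: f = -u**2*v - u**2 + 2*u*v**2 + v**3 + v**2.
No constant or linear terms (consistent with a singular point). Quadratic part: -u**2 + v**2. Cubic part: -u**2*v + 2*u*v**2 + v**3.
The quadratic part v**2 - u**2 = (v − u)(v + u) splits into two distinct linear factors, so there are two distinct tangent lines y − -1 = ±(x − 3) — this is a node (ordinary double point).
Classification: node.


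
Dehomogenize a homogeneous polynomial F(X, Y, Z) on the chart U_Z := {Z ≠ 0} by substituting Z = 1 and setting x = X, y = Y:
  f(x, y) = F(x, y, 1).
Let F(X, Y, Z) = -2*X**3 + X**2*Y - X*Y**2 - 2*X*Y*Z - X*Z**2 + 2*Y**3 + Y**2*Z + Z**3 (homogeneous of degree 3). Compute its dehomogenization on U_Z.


f(x, y) = -2*x**3 + x**2*y - x*y**2 - 2*x*y - x + 2*y**3 + y**2 + 1

On U_Z we set Z = 1. Each monomial c·X^i·Y^j·Z^k in F becomes c·x^i·y^j·1^k = c·x^i·y^j.
Substituting Z = 1: F(X, Y, 1) = -2*x**3 + x**2*y - x*y**2 - 2*x*y - x + 2*y**3 + y**2 + 1.
Note: deg(f) ≤ deg(F) = 3; strict inequality happens when F is divisible by Z (lost terms).


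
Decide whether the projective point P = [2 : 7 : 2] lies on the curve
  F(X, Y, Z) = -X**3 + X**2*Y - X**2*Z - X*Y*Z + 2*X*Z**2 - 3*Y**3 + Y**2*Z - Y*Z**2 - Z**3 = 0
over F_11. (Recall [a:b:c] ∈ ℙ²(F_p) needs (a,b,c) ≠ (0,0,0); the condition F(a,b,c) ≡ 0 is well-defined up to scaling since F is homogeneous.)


F(2,7,2) ≡ 1 (mod 11); P is NOT on the curve.

Evaluate F(2, 7, 2) term-by-term (mod 11).
  -X**3 ↦ -1·8·1·1 = -8
  X**2*Y ↦ 1·4·7·1 = 28
  -X**2*Z ↦ -1·4·1·2 = -8
  -X*Y*Z ↦ -1·2·7·2 = -28
  2*X*Z**2 ↦ 2·2·1·4 = 16
  -3*Y**3 ↦ -3·1·343·1 = -1029
  Y**2*Z ↦ 1·1·49·2 = 98
  -Y*Z**2 ↦ -1·1·7·4 = -28
  -Z**3 ↦ -1·1·1·8 = -8
Sum: F(2, 7, 2) = (-8) + (28) + (-8) + (-28) + (16) + (-1029) + (98) + (-28) + (-8) = -967.
Reducing mod 11: -967 ≡ 1 (mod 11).
Since F(a, b, c) ≡ 1 ≠ 0 (mod 11), P does NOT lie on the curve.


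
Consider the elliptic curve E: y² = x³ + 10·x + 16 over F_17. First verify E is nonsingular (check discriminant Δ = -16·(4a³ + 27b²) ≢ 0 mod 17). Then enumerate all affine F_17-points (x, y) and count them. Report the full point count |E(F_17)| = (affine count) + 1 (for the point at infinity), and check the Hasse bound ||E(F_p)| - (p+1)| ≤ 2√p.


Affine points = {(0, 4), (0, 13), (4, 1), (4, 16), (5, 2), (5, 15), (7, 2), (7, 15), (8, 8), (8, 9), (9, 6), (9, 11)}; affine count = 12; |E(F_17)| = 13.

Discriminant check: Δ ∝ 4a³ + 27b² = 4·10³ + 27·16² = 4·1000 + 27·256 ≡ 15 (mod 17). Nonzero ⇒ E is nonsingular.
For each x ∈ F_17, compute rhs = x³ + 10·x + 16 mod 17, then count y ∈ F_17 with y² ≡ rhs.
  x = 0: rhs = 16, matching y values: 4, 13 (2 points).
  x = 1: rhs = 10, matching y values: none (0 points).
  x = 2: rhs = 10, matching y values: none (0 points).
  x = 3: rhs = 5, matching y values: none (0 points).
  x = 4: rhs = 1, matching y values: 1, 16 (2 points).
  x = 5: rhs = 4, matching y values: 2, 15 (2 points).
  x = 6: rhs = 3, matching y values: none (0 points).
  x = 7: rhs = 4, matching y values: 2, 15 (2 points).
  x = 8: rhs = 13, matching y values: 8, 9 (2 points).
  x = 9: rhs = 2, matching y values: 6, 11 (2 points).
  x = 10: rhs = 11, matching y values: none (0 points).
  x = 11: rhs = 12, matching y values: none (0 points).
  x = 12: rhs = 11, matching y values: none (0 points).
  x = 13: rhs = 14, matching y values: none (0 points).
  x = 14: rhs = 10, matching y values: none (0 points).
  x = 15: rhs = 5, matching y values: none (0 points).
  x = 16: rhs = 5, matching y values: none (0 points).
Total affine count: 12.
Full point count |E(F_17)| = 12 + 1 = 13.
Hasse bound: |13 − (17+1)| = |-5| = 5 ≤ 2√17 ≈ 8.2462 ✓.


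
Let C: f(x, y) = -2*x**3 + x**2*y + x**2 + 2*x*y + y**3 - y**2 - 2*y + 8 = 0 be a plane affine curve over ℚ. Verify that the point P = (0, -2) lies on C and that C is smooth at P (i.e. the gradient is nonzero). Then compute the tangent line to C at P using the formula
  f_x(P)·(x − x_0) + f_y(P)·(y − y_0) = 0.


Tangent line at P: -4*x + 14*y + 28 = 0.

Step 1: f(0, -2) = 0, so P lies on C.
Step 2: partial derivatives
  f_x(x, y) = -6*x**2 + 2*x*y + 2*x + 2*y, f_y(x, y) = x**2 + 2*x + 3*y**2 - 2*y - 2.
  f_x(P) = -4, f_y(P) = 14 (gradient nonzero, so P is smooth).
Step 3: tangent line at P: -4·(x − 0) + 14·(y − -2) = 0.
Expanding: -4*x + 14*y + 28 = 0.


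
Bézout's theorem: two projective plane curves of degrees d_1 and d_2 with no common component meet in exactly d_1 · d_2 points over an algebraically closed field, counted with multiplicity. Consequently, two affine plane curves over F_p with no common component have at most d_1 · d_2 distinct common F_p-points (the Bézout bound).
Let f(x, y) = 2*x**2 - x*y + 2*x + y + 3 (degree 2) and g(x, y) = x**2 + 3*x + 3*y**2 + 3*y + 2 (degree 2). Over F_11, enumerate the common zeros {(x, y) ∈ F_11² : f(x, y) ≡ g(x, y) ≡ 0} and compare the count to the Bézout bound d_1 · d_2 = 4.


Common zeros: {(4, 7)}; count = 1; Bézout bound = 4.

deg(f) = 2, deg(g) = 2, so Bézout bound = 4.
Scan x ∈ F_11. For each x, list the y ∈ F_11 with f(x, y) ≡ 0 and those with g(x, y) ≡ 0 (mod 11); the common zeros in that column are the intersection.
  x = 0: f ≡ 0 at y ∈ {8}; g ≡ 0 at y ∈ ∅; common: ∅.
  x = 1: f ≡ 0 at y ∈ ∅; g ≡ 0 at y ∈ {4, 6}; common: ∅.
  x = 2: f ≡ 0 at y ∈ {4}; g ≡ 0 at y ∈ ∅; common: ∅.
  x = 3: f ≡ 0 at y ∈ {8}; g ≡ 0 at y ∈ {5}; common: ∅.
  x = 4: f ≡ 0 at y ∈ {7}; g ≡ 0 at y ∈ {3, 7}; common: {7}.
  x = 5: f ≡ 0 at y ∈ {2}; g ≡ 0 at y ∈ {5}; common: ∅.
  x = 6: f ≡ 0 at y ∈ {2}; g ≡ 0 at y ∈ ∅; common: ∅.
  x = 7: f ≡ 0 at y ∈ {10}; g ≡ 0 at y ∈ {4, 6}; common: ∅.
  x = 8: f ≡ 0 at y ∈ {10}; g ≡ 0 at y ∈ ∅; common: ∅.
  x = 9: f ≡ 0 at y ∈ {5}; g ≡ 0 at y ∈ {0, 10}; common: ∅.
  x = 10: f ≡ 0 at y ∈ {4}; g ≡ 0 at y ∈ {0, 10}; common: ∅.
Collecting: common zeros = {(4, 7)}, so the count is 1.
Comparison with the Bézout bound: 1 ≤ 4 = deg(f)·deg(g), as expected for curves with no common component (the affine F_11-count falls short of the bound because intersections may lie at infinity, over extension fields, or carry multiplicity).


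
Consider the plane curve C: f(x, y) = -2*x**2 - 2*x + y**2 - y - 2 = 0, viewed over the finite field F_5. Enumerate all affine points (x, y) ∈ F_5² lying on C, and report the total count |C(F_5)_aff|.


Affine F_5-points: {(0, 2), (0, 4), (1, 3), (3, 3), (4, 2), (4, 4)}; count = 6.

For each of the 25 pairs (x, y) ∈ F_5², evaluate f(x, y) mod 5. Record the zeros.
  x = 0: [0↦3, 1↦3, 2↦0, 3↦4, 4↦0]  zeros at y ∈ {2, 4}
  x = 1: [0↦4, 1↦4, 2↦1, 3↦0, 4↦1]  zeros at y ∈ {3}
  x = 2: [0↦1, 1↦1, 2↦3, 3↦2, 4↦3]  zeros at y ∈ ∅
  x = 3: [0↦4, 1↦4, 2↦1, 3↦0, 4↦1]  zeros at y ∈ {3}
  x = 4: [0↦3, 1↦3, 2↦0, 3↦4, 4↦0]  zeros at y ∈ {2, 4}
Collecting zeros: affine points = {(0, 2), (0, 4), (1, 3), (3, 3), (4, 2), (4, 4)}.
Total count |C(F_5)_aff| = 6.


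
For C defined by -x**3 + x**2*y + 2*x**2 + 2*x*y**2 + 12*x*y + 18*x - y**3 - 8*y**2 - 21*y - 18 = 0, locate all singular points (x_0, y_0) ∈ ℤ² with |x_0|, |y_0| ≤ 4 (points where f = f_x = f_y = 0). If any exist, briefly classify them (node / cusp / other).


Singular points: {(0, -3)}; classification: node.

Compute partial derivatives:
  f_x = -3*x**2 + 2*x*y + 4*x + 2*y**2 + 12*y + 18.
  f_y = x**2 + 4*x*y + 12*x - 3*y**2 - 16*y - 21.
Scan x_0 ∈ {−4, ..., 4}. For each x_0, f_y(x_0, y) is a polynomial in y; find its integer roots y ∈ {−4, ..., 4}, then test f_x and f at those candidates.
  x = -4: f_y(-4, y) = -3*y**2 - 32*y - 53; no integer root y with |y| ≤ 4.
  x = -3: f_y(-3, y) = -3*y**2 - 28*y - 48; no integer root y with |y| ≤ 4.
  x = -2: f_y(-2, y) = -3*y**2 - 24*y - 41; no integer root y with |y| ≤ 4.
  x = -1: f_y(-1, y) = -3*y**2 - 20*y - 32; vanishes at y ∈ {-4}. (-1, -4): f_x = 3 ≠ 0.
  x = 0: f_y(0, y) = -3*y**2 - 16*y - 21; vanishes at y ∈ {-3}. (0, -3): f_x = 0, f = 0 — SINGULAR.
  x = 1: f_y(1, y) = -3*y**2 - 12*y - 8; no integer root y with |y| ≤ 4.
  x = 2: f_y(2, y) = -3*y**2 - 8*y + 7; no integer root y with |y| ≤ 4.
  x = 3: f_y(3, y) = -3*y**2 - 4*y + 24; no integer root y with |y| ≤ 4.
  x = 4: f_y(4, y) = 43 - 3*y**2; no integer root y with |y| ≤ 4.
Only singular point on the grid: (0, -3).
Classify: substitute x = 0 + u, y = -3 + v and expand: f = -u**3 + u**2*v - u**2 + 2*u*v**2 - v**3 + v**2.
No constant or linear terms (consistent with a singular point). Quadratic part: -u**2 + v**2. Cubic part: -u**3 + u**2*v + 2*u*v**2 - v**3.
The quadratic part v**2 - u**2 = (v − u)(v + u) splits into two distinct linear factors, so there are two distinct tangent lines y − -3 = ±(x − 0) — this is a node (ordinary double point).
Classification: node.


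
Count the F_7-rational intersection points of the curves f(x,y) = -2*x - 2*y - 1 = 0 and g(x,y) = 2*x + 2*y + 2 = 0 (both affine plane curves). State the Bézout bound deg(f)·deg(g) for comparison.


Common zeros: ∅; count = 0; Bézout bound = 1.

deg(f) = 1, deg(g) = 1, so Bézout bound = 1.
Scan x ∈ F_7. For each x, list the y ∈ F_7 with f(x, y) ≡ 0 and those with g(x, y) ≡ 0 (mod 7); the common zeros in that column are the intersection.
  x = 0: f ≡ 0 at y ∈ {3}; g ≡ 0 at y ∈ {6}; common: ∅.
  x = 1: f ≡ 0 at y ∈ {2}; g ≡ 0 at y ∈ {5}; common: ∅.
  x = 2: f ≡ 0 at y ∈ {1}; g ≡ 0 at y ∈ {4}; common: ∅.
  x = 3: f ≡ 0 at y ∈ {0}; g ≡ 0 at y ∈ {3}; common: ∅.
  x = 4: f ≡ 0 at y ∈ {6}; g ≡ 0 at y ∈ {2}; common: ∅.
  x = 5: f ≡ 0 at y ∈ {5}; g ≡ 0 at y ∈ {1}; common: ∅.
  x = 6: f ≡ 0 at y ∈ {4}; g ≡ 0 at y ∈ {0}; common: ∅.
Collecting: common zeros = ∅, so the count is 0.
Comparison with the Bézout bound: 0 ≤ 1 = deg(f)·deg(g), as expected for curves with no common component (the affine F_7-count falls short of the bound because intersections may lie at infinity, over extension fields, or carry multiplicity).


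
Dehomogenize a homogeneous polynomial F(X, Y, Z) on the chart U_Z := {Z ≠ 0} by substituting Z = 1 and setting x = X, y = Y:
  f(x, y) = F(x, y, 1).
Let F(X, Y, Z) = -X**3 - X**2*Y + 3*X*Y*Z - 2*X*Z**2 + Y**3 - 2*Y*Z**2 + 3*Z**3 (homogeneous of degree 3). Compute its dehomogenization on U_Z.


f(x, y) = -x**3 - x**2*y + 3*x*y - 2*x + y**3 - 2*y + 3

On U_Z we set Z = 1. Each monomial c·X^i·Y^j·Z^k in F becomes c·x^i·y^j·1^k = c·x^i·y^j.
Substituting Z = 1: F(X, Y, 1) = -x**3 - x**2*y + 3*x*y - 2*x + y**3 - 2*y + 3.
Note: deg(f) ≤ deg(F) = 3; strict inequality happens when F is divisible by Z (lost terms).


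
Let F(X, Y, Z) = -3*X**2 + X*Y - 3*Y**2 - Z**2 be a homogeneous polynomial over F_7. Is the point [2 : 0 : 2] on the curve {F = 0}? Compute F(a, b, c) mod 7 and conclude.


F(2,0,2) ≡ 5 (mod 7); P is NOT on the curve.

Evaluate F(2, 0, 2) term-by-term (mod 7).
  -3*X**2 ↦ -3·4·1·1 = -12
  X*Y ↦ 1·2·0·1 = 0
  -3*Y**2 ↦ -3·1·0·1 = 0
  -Z**2 ↦ -1·1·1·4 = -4
Sum: F(2, 0, 2) = (-12) + (0) + (0) + (-4) = -16.
Reducing mod 7: -16 ≡ 5 (mod 7).
Since F(a, b, c) ≡ 5 ≠ 0 (mod 7), P does NOT lie on the curve.


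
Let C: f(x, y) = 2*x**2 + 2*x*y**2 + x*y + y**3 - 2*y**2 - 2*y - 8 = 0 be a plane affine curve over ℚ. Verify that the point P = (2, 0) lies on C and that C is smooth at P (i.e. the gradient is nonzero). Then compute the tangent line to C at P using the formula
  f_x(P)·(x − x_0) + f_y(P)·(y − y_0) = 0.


Tangent line at P: 8*x - 16 = 0.

Step 1: f(2, 0) = 0, so P lies on C.
Step 2: partial derivatives
  f_x(x, y) = 4*x + 2*y**2 + y, f_y(x, y) = 4*x*y + x + 3*y**2 - 4*y - 2.
  f_x(P) = 8, f_y(P) = 0 (gradient nonzero, so P is smooth).
Step 3: tangent line at P: 8·(x − 2) + 0·(y − 0) = 0.
Expanding: 8*x - 16 = 0.


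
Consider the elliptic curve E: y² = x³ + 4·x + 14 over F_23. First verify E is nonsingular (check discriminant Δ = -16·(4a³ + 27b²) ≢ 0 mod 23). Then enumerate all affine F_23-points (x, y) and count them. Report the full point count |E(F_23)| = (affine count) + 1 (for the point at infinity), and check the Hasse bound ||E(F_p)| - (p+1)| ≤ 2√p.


Affine points = {(4, 5), (4, 18), (6, 1), (6, 22), (8, 11), (8, 12), (11, 3), (11, 20), (13, 3), (13, 20), (14, 10), (14, 13), (17, 2), (17, 21), (19, 7), (19, 16), (22, 3), (22, 20)}; affine count = 18; |E(F_23)| = 19.

Discriminant check: Δ ∝ 4a³ + 27b² = 4·4³ + 27·14² = 4·64 + 27·196 ≡ 5 (mod 23). Nonzero ⇒ E is nonsingular.
For each x ∈ F_23, compute rhs = x³ + 4·x + 14 mod 23, then count y ∈ F_23 with y² ≡ rhs.
  x = 0: rhs = 14, matching y values: none (0 points).
  x = 1: rhs = 19, matching y values: none (0 points).
  x = 2: rhs = 7, matching y values: none (0 points).
  x = 3: rhs = 7, matching y values: none (0 points).
  x = 4: rhs = 2, matching y values: 5, 18 (2 points).
  x = 5: rhs = 21, matching y values: none (0 points).
  x = 6: rhs = 1, matching y values: 1, 22 (2 points).
  x = 7: rhs = 17, matching y values: none (0 points).
  x = 8: rhs = 6, matching y values: 11, 12 (2 points).
  x = 9: rhs = 20, matching y values: none (0 points).
  x = 10: rhs = 19, matching y values: none (0 points).
  x = 11: rhs = 9, matching y values: 3, 20 (2 points).
  x = 12: rhs = 19, matching y values: none (0 points).
  x = 13: rhs = 9, matching y values: 3, 20 (2 points).
  x = 14: rhs = 8, matching y values: 10, 13 (2 points).
  x = 15: rhs = 22, matching y values: none (0 points).
  x = 16: rhs = 11, matching y values: none (0 points).
  x = 17: rhs = 4, matching y values: 2, 21 (2 points).
  x = 18: rhs = 7, matching y values: none (0 points).
  x = 19: rhs = 3, matching y values: 7, 16 (2 points).
  x = 20: rhs = 21, matching y values: none (0 points).
  x = 21: rhs = 21, matching y values: none (0 points).
  x = 22: rhs = 9, matching y values: 3, 20 (2 points).
Total affine count: 18.
Full point count |E(F_23)| = 18 + 1 = 19.
Hasse bound: |19 − (23+1)| = |-5| = 5 ≤ 2√23 ≈ 9.5917 ✓.


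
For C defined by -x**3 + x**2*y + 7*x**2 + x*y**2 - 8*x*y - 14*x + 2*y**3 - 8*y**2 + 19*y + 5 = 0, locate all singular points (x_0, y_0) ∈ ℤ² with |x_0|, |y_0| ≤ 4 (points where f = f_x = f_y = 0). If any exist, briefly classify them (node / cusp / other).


Singular points: {(3, 1)}; classification: node.

Compute partial derivatives:
  f_x = -3*x**2 + 2*x*y + 14*x + y**2 - 8*y - 14.
  f_y = x**2 + 2*x*y - 8*x + 6*y**2 - 16*y + 19.
Scan x_0 ∈ {−4, ..., 4}. For each x_0, f_y(x_0, y) is a polynomial in y; find its integer roots y ∈ {−4, ..., 4}, then test f_x and f at those candidates.
  x = -4: f_y(-4, y) = 6*y**2 - 24*y + 67; no integer root y with |y| ≤ 4.
  x = -3: f_y(-3, y) = 6*y**2 - 22*y + 52; no integer root y with |y| ≤ 4.
  x = -2: f_y(-2, y) = 6*y**2 - 20*y + 39; no integer root y with |y| ≤ 4.
  x = -1: f_y(-1, y) = 6*y**2 - 18*y + 28; no integer root y with |y| ≤ 4.
  x = 0: f_y(0, y) = 6*y**2 - 16*y + 19; no integer root y with |y| ≤ 4.
  x = 1: f_y(1, y) = 6*y**2 - 14*y + 12; no integer root y with |y| ≤ 4.
  x = 2: f_y(2, y) = 6*y**2 - 12*y + 7; no integer root y with |y| ≤ 4.
  x = 3: f_y(3, y) = 6*y**2 - 10*y + 4; vanishes at y ∈ {1}. (3, 1): f_x = 0, f = 0 — SINGULAR.
  x = 4: f_y(4, y) = 6*y**2 - 8*y + 3; no integer root y with |y| ≤ 4.
Only singular point on the grid: (3, 1).
Classify: substitute x = 3 + u, y = 1 + v and expand: f = -u**3 + u**2*v - u**2 + u*v**2 + 2*v**3 + v**2.
No constant or linear terms (consistent with a singular point). Quadratic part: -u**2 + v**2. Cubic part: -u**3 + u**2*v + u*v**2 + 2*v**3.
The quadratic part v**2 - u**2 = (v − u)(v + u) splits into two distinct linear factors, so there are two distinct tangent lines y − 1 = ±(x − 3) — this is a node (ordinary double point).
Classification: node.


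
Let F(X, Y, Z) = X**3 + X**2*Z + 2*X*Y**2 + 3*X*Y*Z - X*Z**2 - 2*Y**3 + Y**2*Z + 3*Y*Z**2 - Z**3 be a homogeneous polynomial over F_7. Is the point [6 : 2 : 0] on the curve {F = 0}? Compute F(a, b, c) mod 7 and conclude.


F(6,2,0) ≡ 3 (mod 7); P is NOT on the curve.

Evaluate F(6, 2, 0) term-by-term (mod 7).
  X**3 ↦ 1·216·1·1 = 216
  X**2*Z ↦ 1·36·1·0 = 0
  2*X*Y**2 ↦ 2·6·4·1 = 48
  3*X*Y*Z ↦ 3·6·2·0 = 0
  -X*Z**2 ↦ -1·6·1·0 = 0
  -2*Y**3 ↦ -2·1·8·1 = -16
  Y**2*Z ↦ 1·1·4·0 = 0
  3*Y*Z**2 ↦ 3·1·2·0 = 0
  -Z**3 ↦ -1·1·1·0 = 0
Sum: F(6, 2, 0) = (216) + (0) + (48) + (0) + (0) + (-16) + (0) + (0) + (0) = 248.
Reducing mod 7: 248 ≡ 3 (mod 7).
Since F(a, b, c) ≡ 3 ≠ 0 (mod 7), P does NOT lie on the curve.


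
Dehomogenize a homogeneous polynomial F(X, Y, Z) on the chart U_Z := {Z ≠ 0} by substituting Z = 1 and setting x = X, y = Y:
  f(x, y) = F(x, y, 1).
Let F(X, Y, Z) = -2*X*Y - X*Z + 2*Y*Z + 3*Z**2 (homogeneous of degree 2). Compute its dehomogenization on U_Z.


f(x, y) = -2*x*y - x + 2*y + 3

On U_Z we set Z = 1. Each monomial c·X^i·Y^j·Z^k in F becomes c·x^i·y^j·1^k = c·x^i·y^j.
Substituting Z = 1: F(X, Y, 1) = -2*x*y - x + 2*y + 3.
Note: deg(f) ≤ deg(F) = 2; strict inequality happens when F is divisible by Z (lost terms).


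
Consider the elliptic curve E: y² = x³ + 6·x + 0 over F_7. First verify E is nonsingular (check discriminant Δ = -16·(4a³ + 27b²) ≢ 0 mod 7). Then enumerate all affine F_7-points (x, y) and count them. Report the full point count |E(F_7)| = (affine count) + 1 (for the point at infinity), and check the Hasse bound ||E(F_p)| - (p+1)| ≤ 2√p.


Affine points = {(0, 0), (1, 0), (4, 2), (4, 5), (5, 1), (5, 6), (6, 0)}; affine count = 7; |E(F_7)| = 8.

Discriminant check: Δ ∝ 4a³ + 27b² = 4·6³ + 27·0² = 4·216 + 27·0 ≡ 3 (mod 7). Nonzero ⇒ E is nonsingular.
For each x ∈ F_7, compute rhs = x³ + 6·x + 0 mod 7, then count y ∈ F_7 with y² ≡ rhs.
  x = 0: rhs = 0, matching y values: 0 (1 points).
  x = 1: rhs = 0, matching y values: 0 (1 points).
  x = 2: rhs = 6, matching y values: none (0 points).
  x = 3: rhs = 3, matching y values: none (0 points).
  x = 4: rhs = 4, matching y values: 2, 5 (2 points).
  x = 5: rhs = 1, matching y values: 1, 6 (2 points).
  x = 6: rhs = 0, matching y values: 0 (1 points).
Total affine count: 7.
Full point count |E(F_7)| = 7 + 1 = 8.
Hasse bound: |8 − (7+1)| = |0| = 0 ≤ 2√7 ≈ 5.2915 ✓.


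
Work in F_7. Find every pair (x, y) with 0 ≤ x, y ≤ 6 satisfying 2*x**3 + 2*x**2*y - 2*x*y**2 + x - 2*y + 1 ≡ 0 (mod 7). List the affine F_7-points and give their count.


Affine F_7-points: {(0, 4), (1, 3), (1, 4), (2, 1), (2, 4), (4, 0), (4, 2), (5, 1), (6, 1), (6, 6)}; count = 10.

For each of the 49 pairs (x, y) ∈ F_7², evaluate f(x, y) mod 7. Record the zeros.
  x = 0: [0↦1, 1↦6, 2↦4, 3↦2, 4↦0, 5↦5, 6↦3]  zeros at y ∈ {4}
  x = 1: [0↦4, 1↦2, 2↦3, 3↦0, 4↦0, 5↦3, 6↦2]  zeros at y ∈ {3, 4}
  x = 2: [0↦5, 1↦0, 2↦1, 3↦1, 4↦0, 5↦5, 6↦2]  zeros at y ∈ {1, 4}
  x = 3: [0↦2, 1↦5, 2↦3, 3↦3, 4↦5, 5↦2, 6↦1]  zeros at y ∈ ∅
  x = 4: [0↦0, 1↦1, 2↦0, 3↦4, 4↦6, 5↦6, 6↦4]  zeros at y ∈ {0, 2}
  x = 5: [0↦4, 1↦0, 2↦4, 3↦2, 4↦1, 5↦1, 6↦2]  zeros at y ∈ {1}
  x = 6: [0↦5, 1↦0, 2↦6, 3↦2, 4↦2, 5↦6, 6↦0]  zeros at y ∈ {1, 6}
Collecting zeros: affine points = {(0, 4), (1, 3), (1, 4), (2, 1), (2, 4), (4, 0), (4, 2), (5, 1), (6, 1), (6, 6)}.
Total count |C(F_7)_aff| = 10.


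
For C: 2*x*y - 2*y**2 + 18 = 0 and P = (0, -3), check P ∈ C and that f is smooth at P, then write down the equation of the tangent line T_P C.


Tangent line at P: -6*x + 12*y + 36 = 0.

Step 1: f(0, -3) = 0, so P lies on C.
Step 2: partial derivatives
  f_x(x, y) = 2*y, f_y(x, y) = 2*x - 4*y.
  f_x(P) = -6, f_y(P) = 12 (gradient nonzero, so P is smooth).
Step 3: tangent line at P: -6·(x − 0) + 12·(y − -3) = 0.
Expanding: -6*x + 12*y + 36 = 0.


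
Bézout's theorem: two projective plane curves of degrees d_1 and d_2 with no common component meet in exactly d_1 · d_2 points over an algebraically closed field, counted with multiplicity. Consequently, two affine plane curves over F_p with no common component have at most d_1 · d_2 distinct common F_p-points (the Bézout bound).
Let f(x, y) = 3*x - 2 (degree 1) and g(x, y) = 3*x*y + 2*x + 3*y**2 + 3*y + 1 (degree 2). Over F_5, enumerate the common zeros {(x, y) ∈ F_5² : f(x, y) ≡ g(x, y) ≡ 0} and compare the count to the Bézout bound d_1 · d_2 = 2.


Common zeros: ∅; count = 0; Bézout bound = 2.

deg(f) = 1, deg(g) = 2, so Bézout bound = 2.
Scan x ∈ F_5. For each x, list the y ∈ F_5 with f(x, y) ≡ 0 and those with g(x, y) ≡ 0 (mod 5); the common zeros in that column are the intersection.
  x = 0: f ≡ 0 at y ∈ ∅; g ≡ 0 at y ∈ ∅; common: ∅.
  x = 1: f ≡ 0 at y ∈ ∅; g ≡ 0 at y ∈ {4}; common: ∅.
  x = 2: f ≡ 0 at y ∈ ∅; g ≡ 0 at y ∈ {0, 2}; common: ∅.
  x = 3: f ≡ 0 at y ∈ ∅; g ≡ 0 at y ∈ {3}; common: ∅.
  x = 4: f ≡ 0 at y ∈ {0, 1, 2, 3, 4}; g ≡ 0 at y ∈ ∅; common: ∅.
Collecting: common zeros = ∅, so the count is 0.
Comparison with the Bézout bound: 0 ≤ 2 = deg(f)·deg(g), as expected for curves with no common component (the affine F_5-count falls short of the bound because intersections may lie at infinity, over extension fields, or carry multiplicity).


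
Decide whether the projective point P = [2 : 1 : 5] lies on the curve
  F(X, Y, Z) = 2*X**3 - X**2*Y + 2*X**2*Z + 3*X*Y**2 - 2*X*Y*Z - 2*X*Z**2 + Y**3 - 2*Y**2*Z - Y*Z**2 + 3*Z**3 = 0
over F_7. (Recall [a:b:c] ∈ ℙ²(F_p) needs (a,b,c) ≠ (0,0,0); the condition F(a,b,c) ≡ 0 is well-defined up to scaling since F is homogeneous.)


F(2,1,5) ≡ 6 (mod 7); P is NOT on the curve.

Evaluate F(2, 1, 5) term-by-term (mod 7).
  2*X**3 ↦ 2·8·1·1 = 16
  -X**2*Y ↦ -1·4·1·1 = -4
  2*X**2*Z ↦ 2·4·1·5 = 40
  3*X*Y**2 ↦ 3·2·1·1 = 6
  -2*X*Y*Z ↦ -2·2·1·5 = -20
  -2*X*Z**2 ↦ -2·2·1·25 = -100
  Y**3 ↦ 1·1·1·1 = 1
  -2*Y**2*Z ↦ -2·1·1·5 = -10
  -Y*Z**2 ↦ -1·1·1·25 = -25
  3*Z**3 ↦ 3·1·1·125 = 375
Sum: F(2, 1, 5) = (16) + (-4) + (40) + (6) + (-20) + (-100) + (1) + (-10) + (-25) + (375) = 279.
Reducing mod 7: 279 ≡ 6 (mod 7).
Since F(a, b, c) ≡ 6 ≠ 0 (mod 7), P does NOT lie on the curve.


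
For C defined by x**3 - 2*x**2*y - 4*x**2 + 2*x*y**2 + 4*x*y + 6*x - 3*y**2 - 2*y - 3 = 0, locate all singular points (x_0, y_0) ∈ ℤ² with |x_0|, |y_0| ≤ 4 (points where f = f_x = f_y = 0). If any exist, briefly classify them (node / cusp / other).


Singular points: {(2, 1)}; classification: cusp.

Compute partial derivatives:
  f_x = 3*x**2 - 4*x*y - 8*x + 2*y**2 + 4*y + 6.
  f_y = -2*x**2 + 4*x*y + 4*x - 6*y - 2.
Scan x_0 ∈ {−4, ..., 4}. For each x_0, f_y(x_0, y) is a polynomial in y; find its integer roots y ∈ {−4, ..., 4}, then test f_x and f at those candidates.
  x = -4: f_y(-4, y) = -22*y - 50; no integer root y with |y| ≤ 4.
  x = -3: f_y(-3, y) = -18*y - 32; no integer root y with |y| ≤ 4.
  x = -2: f_y(-2, y) = -14*y - 18; no integer root y with |y| ≤ 4.
  x = -1: f_y(-1, y) = -10*y - 8; no integer root y with |y| ≤ 4.
  x = 0: f_y(0, y) = -6*y - 2; no integer root y with |y| ≤ 4.
  x = 1: f_y(1, y) = -2*y; vanishes at y ∈ {0}. (1, 0): f_x = 1 ≠ 0.
  x = 2: f_y(2, y) = 2*y - 2; vanishes at y ∈ {1}. (2, 1): f_x = 0, f = 0 — SINGULAR.
  x = 3: f_y(3, y) = 6*y - 8; no integer root y with |y| ≤ 4.
  x = 4: f_y(4, y) = 10*y - 18; no integer root y with |y| ≤ 4.
Only singular point on the grid: (2, 1).
Classify: substitute x = 2 + u, y = 1 + v and expand: f = u**3 - 2*u**2*v + 2*u*v**2 + v**2.
No constant or linear terms (consistent with a singular point). Quadratic part: v**2. Cubic part: u**3 - 2*u**2*v + 2*u*v**2.
The quadratic part v**2 is a perfect square, so there is a single (double) tangent line v = 0, i.e. y = 1. Restricting the cubic part to that line (v = 0) leaves u**3 ≠ 0, so f is not divisible by v and the branch is v² ≈ -u**3 to lowest order — this is a cusp.
Classification: cusp.


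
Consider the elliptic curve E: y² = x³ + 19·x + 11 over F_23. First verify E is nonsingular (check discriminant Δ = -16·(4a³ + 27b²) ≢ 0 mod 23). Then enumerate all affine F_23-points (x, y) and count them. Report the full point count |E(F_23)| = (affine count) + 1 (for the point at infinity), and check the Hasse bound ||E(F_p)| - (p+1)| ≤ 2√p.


Affine points = {(1, 10), (1, 13), (3, 7), (3, 16), (4, 6), (4, 17), (5, 1), (5, 22), (7, 2), (7, 21), (8, 10), (8, 13), (12, 9), (12, 14), (14, 10), (14, 13), (16, 8), (16, 15), (17, 7), (17, 16), (19, 3), (19, 20)}; affine count = 22; |E(F_23)| = 23.

Discriminant check: Δ ∝ 4a³ + 27b² = 4·19³ + 27·11² = 4·6859 + 27·121 ≡ 21 (mod 23). Nonzero ⇒ E is nonsingular.
For each x ∈ F_23, compute rhs = x³ + 19·x + 11 mod 23, then count y ∈ F_23 with y² ≡ rhs.
  x = 0: rhs = 11, matching y values: none (0 points).
  x = 1: rhs = 8, matching y values: 10, 13 (2 points).
  x = 2: rhs = 11, matching y values: none (0 points).
  x = 3: rhs = 3, matching y values: 7, 16 (2 points).
  x = 4: rhs = 13, matching y values: 6, 17 (2 points).
  x = 5: rhs = 1, matching y values: 1, 22 (2 points).
  x = 6: rhs = 19, matching y values: none (0 points).
  x = 7: rhs = 4, matching y values: 2, 21 (2 points).
  x = 8: rhs = 8, matching y values: 10, 13 (2 points).
  x = 9: rhs = 14, matching y values: none (0 points).
  x = 10: rhs = 5, matching y values: none (0 points).
  x = 11: rhs = 10, matching y values: none (0 points).
  x = 12: rhs = 12, matching y values: 9, 14 (2 points).
  x = 13: rhs = 17, matching y values: none (0 points).
  x = 14: rhs = 8, matching y values: 10, 13 (2 points).
  x = 15: rhs = 14, matching y values: none (0 points).
  x = 16: rhs = 18, matching y values: 8, 15 (2 points).
  x = 17: rhs = 3, matching y values: 7, 16 (2 points).
  x = 18: rhs = 21, matching y values: none (0 points).
  x = 19: rhs = 9, matching y values: 3, 20 (2 points).
  x = 20: rhs = 19, matching y values: none (0 points).
  x = 21: rhs = 11, matching y values: none (0 points).
  x = 22: rhs = 14, matching y values: none (0 points).
Total affine count: 22.
Full point count |E(F_23)| = 22 + 1 = 23.
Hasse bound: |23 − (23+1)| = |-1| = 1 ≤ 2√23 ≈ 9.5917 ✓.
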